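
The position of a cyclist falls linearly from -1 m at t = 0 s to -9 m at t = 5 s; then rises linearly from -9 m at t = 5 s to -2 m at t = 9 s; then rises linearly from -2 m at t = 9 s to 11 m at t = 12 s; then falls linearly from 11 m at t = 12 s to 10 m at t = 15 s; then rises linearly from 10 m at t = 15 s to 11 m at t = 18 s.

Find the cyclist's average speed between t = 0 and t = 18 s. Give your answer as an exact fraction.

5/3 m/s

Average speed = (total path length)/(elapsed time); on a piecewise-linear x-t graph the path length is Σ|Δx|.
0–5 s: |Δx| = |-9 − -1| = 8 m
5–9 s: |Δx| = |-2 − -9| = 7 m
9–12 s: |Δx| = |11 − -2| = 13 m
12–15 s: |Δx| = |10 − 11| = 1 m
15–18 s: |Δx| = |11 − 10| = 1 m
Total path = 30 m; average speed = 30/18 = 5/3 m/s.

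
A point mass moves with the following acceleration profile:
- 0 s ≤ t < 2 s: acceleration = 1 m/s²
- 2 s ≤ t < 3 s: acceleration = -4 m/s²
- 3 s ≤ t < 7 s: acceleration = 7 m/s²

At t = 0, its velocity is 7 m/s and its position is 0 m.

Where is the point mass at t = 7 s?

On each constant-a segment, Δv = aΔt and Δx = v₀Δt + ½aΔt²; chain segment to segment.
0–2 s: v starts 7 m/s; Δx = 7·2 + ½·1·2² = 16 m; v ends 9 m/s.
2–3 s: v starts 9 m/s; Δx = 9·1 + ½·-4·1² = 7 m; v ends 5 m/s.
3–7 s: v starts 5 m/s; Δx = 5·4 + ½·7·4² = 76 m; v ends 33 m/s.
x(7) = 0 + Σ Δx = 99 m.

99 m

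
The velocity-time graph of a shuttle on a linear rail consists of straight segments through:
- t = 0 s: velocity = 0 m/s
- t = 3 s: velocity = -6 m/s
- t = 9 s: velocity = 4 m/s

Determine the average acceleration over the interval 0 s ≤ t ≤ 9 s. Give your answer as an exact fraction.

Average acceleration = Δv/Δt = (4 − 0)/(9 − 0) = 4/9 m/s².

4/9 m/s²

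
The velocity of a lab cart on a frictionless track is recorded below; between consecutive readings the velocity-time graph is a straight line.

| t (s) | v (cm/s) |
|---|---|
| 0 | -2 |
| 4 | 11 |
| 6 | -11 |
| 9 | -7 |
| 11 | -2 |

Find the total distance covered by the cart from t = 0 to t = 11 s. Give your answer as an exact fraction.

861/13 cm

Distance (not displacement) is the total path length: add the absolute areas under v-t.
0–4 s: v = 0 at t = 8/13 s; triangle areas 8/13 + 242/13 = 250/13 cm
4–6 s: v = 0 at t = 5 s; triangle areas 5.5 + 5.5 = 11 cm
6–9 s: |½(-11 + -7)(3)| = 27 cm
9–11 s: |½(-7 + -2)(2)| = 9 cm
Total distance = 861/13 cm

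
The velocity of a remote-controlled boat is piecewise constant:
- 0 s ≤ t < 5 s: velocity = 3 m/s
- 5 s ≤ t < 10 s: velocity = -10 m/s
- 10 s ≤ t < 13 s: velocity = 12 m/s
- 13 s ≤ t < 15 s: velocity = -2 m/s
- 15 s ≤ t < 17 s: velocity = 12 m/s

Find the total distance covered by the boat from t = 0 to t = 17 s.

Total distance travelled is ∫|v| dt — sum the magnitudes of each area piece.
0–5 s: |3| × 5 = 15 m
5–10 s: |-10| × 5 = 50 m
10–13 s: |12| × 3 = 36 m
13–15 s: |-2| × 2 = 4 m
15–17 s: |12| × 2 = 24 m
Total distance = 129 m

129 m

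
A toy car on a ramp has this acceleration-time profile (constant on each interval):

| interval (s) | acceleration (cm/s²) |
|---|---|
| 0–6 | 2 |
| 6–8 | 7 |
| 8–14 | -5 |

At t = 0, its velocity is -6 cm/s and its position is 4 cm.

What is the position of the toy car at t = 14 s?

60 cm

On each constant-a segment, Δv = aΔt and Δx = v₀Δt + ½aΔt²; chain segment to segment.
0–6 s: v starts -6 cm/s; Δx = -6·6 + ½·2·6² = 0 cm; v ends 6 cm/s.
6–8 s: v starts 6 cm/s; Δx = 6·2 + ½·7·2² = 26 cm; v ends 20 cm/s.
8–14 s: v starts 20 cm/s; Δx = 20·6 + ½·-5·6² = 30 cm; v ends -10 cm/s.
x(14) = 4 + Σ Δx = 60 cm.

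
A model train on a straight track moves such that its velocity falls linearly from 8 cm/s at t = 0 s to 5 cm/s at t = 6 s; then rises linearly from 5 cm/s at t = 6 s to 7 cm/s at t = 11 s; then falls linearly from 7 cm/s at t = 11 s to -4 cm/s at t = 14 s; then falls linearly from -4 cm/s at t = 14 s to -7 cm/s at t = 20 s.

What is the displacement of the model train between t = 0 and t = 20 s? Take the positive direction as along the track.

40.5 cm

Net displacement equals the area under the velocity-time graph (areas below the axis count negative).
0–6 s: ½(8 + 5)(6) = 39 cm
6–11 s: ½(5 + 7)(5) = 30 cm
11–14 s: ½(7 + -4)(3) = 4.5 cm
14–20 s: ½(-4 + -7)(6) = -33 cm
Net displacement = 40.5 cm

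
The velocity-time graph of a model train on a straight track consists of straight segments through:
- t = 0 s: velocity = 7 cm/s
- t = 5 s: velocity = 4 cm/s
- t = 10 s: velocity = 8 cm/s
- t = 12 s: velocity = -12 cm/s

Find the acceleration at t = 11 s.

-10 cm/s²

Acceleration is the slope of the v-t graph on 10–12 s: (-12 − 8)/(12 − 10) = -10 cm/s².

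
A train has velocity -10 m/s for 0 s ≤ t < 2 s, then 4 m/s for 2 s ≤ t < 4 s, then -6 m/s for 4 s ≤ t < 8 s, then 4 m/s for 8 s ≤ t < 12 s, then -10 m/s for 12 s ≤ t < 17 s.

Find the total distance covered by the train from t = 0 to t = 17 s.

Total distance travelled is ∫|v| dt — sum the magnitudes of each area piece.
0–2 s: |-10| × 2 = 20 m
2–4 s: |4| × 2 = 8 m
4–8 s: |-6| × 4 = 24 m
8–12 s: |4| × 4 = 16 m
12–17 s: |-10| × 5 = 50 m
Total distance = 118 m

118 m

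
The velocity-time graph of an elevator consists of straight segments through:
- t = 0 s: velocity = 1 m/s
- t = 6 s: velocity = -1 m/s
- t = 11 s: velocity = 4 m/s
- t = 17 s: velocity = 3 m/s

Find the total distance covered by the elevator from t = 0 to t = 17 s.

32.5 m

Distance (not displacement) is the total path length: add the absolute areas under v-t.
0–6 s: v = 0 at t = 3 s; triangle areas 1.5 + 1.5 = 3 m
6–11 s: v = 0 at t = 7 s; triangle areas 0.5 + 8 = 8.5 m
11–17 s: |½(4 + 3)(6)| = 21 m
Total distance = 32.5 m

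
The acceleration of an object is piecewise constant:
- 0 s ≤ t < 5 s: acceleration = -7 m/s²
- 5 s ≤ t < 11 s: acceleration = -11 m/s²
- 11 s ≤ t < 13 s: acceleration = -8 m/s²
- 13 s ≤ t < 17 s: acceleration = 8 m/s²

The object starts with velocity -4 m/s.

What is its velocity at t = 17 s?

Δv equals the area under the a-t graph; then v = v₀ + Δv.
0–5 s: -7 × 5 = -35 m/s
5–11 s: -11 × 6 = -66 m/s
11–13 s: -8 × 2 = -16 m/s
13–17 s: 8 × 4 = 32 m/s
Δv = -85 m/s, so v(17) = -4 + (-85) = -89 m/s.

-89 m/s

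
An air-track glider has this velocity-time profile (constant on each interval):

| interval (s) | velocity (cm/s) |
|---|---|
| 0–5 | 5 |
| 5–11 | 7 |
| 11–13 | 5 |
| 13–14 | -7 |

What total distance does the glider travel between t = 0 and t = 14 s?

84 cm

Total distance travelled is ∫|v| dt — sum the magnitudes of each area piece.
0–5 s: |5| × 5 = 25 cm
5–11 s: |7| × 6 = 42 cm
11–13 s: |5| × 2 = 10 cm
13–14 s: |-7| × 1 = 7 cm
Total distance = 84 cm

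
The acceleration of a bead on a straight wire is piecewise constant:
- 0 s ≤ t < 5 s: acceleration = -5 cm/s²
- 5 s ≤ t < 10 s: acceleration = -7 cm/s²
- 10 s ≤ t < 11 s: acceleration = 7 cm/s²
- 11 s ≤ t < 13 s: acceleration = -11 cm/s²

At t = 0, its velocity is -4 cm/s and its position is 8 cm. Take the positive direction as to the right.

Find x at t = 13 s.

-503.5 cm

On each constant-a segment, Δv = aΔt and Δx = v₀Δt + ½aΔt²; chain segment to segment.
0–5 s: v starts -4 cm/s; Δx = -4·5 + ½·-5·5² = -82.5 cm; v ends -29 cm/s.
5–10 s: v starts -29 cm/s; Δx = -29·5 + ½·-7·5² = -232.5 cm; v ends -64 cm/s.
10–11 s: v starts -64 cm/s; Δx = -64·1 + ½·7·1² = -60.5 cm; v ends -57 cm/s.
11–13 s: v starts -57 cm/s; Δx = -57·2 + ½·-11·2² = -136 cm; v ends -79 cm/s.
x(13) = 8 + Σ Δx = -503.5 cm.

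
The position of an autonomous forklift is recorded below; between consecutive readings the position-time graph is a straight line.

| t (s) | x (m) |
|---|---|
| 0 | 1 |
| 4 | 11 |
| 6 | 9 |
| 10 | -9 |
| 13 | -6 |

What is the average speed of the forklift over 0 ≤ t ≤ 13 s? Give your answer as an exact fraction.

Average speed = (total path length)/(elapsed time); on a piecewise-linear x-t graph the path length is Σ|Δx|.
0–4 s: |Δx| = |11 − 1| = 10 m
4–6 s: |Δx| = |9 − 11| = 2 m
6–10 s: |Δx| = |-9 − 9| = 18 m
10–13 s: |Δx| = |-6 − -9| = 3 m
Total path = 33 m; average speed = 33/13 = 33/13 m/s.

33/13 m/s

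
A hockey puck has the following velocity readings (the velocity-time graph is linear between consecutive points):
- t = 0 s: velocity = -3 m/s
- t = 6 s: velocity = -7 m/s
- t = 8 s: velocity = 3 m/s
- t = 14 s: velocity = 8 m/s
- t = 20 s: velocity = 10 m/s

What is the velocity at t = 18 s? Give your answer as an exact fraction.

28/3 m/s

On 14–20 s the graph is linear from 8 to 10 m/s: v(18) = 8 + (10 − 8)·(18 − 14)/(20 − 14) = 28/3 m/s.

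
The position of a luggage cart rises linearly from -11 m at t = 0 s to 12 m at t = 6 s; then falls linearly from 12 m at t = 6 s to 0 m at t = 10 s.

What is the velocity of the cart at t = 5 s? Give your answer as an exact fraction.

Velocity is the slope of the x-t graph on 0–6 s: (12 − -11)/(6 − 0) = 23/6 m/s.

23/6 m/s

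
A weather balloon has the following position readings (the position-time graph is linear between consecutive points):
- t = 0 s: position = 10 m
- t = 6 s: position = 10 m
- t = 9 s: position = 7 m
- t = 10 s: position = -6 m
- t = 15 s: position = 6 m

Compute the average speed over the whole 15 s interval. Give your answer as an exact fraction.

Average speed = (total path length)/(elapsed time); on a piecewise-linear x-t graph the path length is Σ|Δx|.
0–6 s: |Δx| = |10 − 10| = 0 m
6–9 s: |Δx| = |7 − 10| = 3 m
9–10 s: |Δx| = |-6 − 7| = 13 m
10–15 s: |Δx| = |6 − -6| = 12 m
Total path = 28 m; average speed = 28/15 = 28/15 m/s.

28/15 m/s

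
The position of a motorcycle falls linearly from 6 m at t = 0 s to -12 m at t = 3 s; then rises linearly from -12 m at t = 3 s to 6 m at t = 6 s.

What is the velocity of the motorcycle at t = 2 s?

-6 m/s

Velocity is the slope of the x-t graph on 0–3 s: (-12 − 6)/(3 − 0) = -6 m/s.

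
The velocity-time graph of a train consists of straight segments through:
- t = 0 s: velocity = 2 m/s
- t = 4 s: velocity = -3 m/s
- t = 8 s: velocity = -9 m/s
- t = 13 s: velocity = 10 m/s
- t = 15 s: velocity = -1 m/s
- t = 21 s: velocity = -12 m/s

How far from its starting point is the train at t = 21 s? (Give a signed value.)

-53.5 m

Displacement is the signed area under the v-t curve.
0–4 s: ½(2 + -3)(4) = -2 m
4–8 s: ½(-3 + -9)(4) = -24 m
8–13 s: ½(-9 + 10)(5) = 2.5 m
13–15 s: ½(10 + -1)(2) = 9 m
15–21 s: ½(-1 + -12)(6) = -39 m
Net displacement = -53.5 m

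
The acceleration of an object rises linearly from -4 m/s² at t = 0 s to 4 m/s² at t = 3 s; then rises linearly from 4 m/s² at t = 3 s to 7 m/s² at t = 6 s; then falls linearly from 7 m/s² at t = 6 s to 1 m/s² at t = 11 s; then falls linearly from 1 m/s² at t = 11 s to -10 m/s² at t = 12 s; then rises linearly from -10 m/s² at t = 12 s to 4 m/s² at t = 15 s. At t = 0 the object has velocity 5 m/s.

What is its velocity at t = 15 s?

Δv equals the area under the a-t graph; then v = v₀ + Δv.
0–3 s: ½(-4 + 4)(3) = 0 m/s
3–6 s: ½(4 + 7)(3) = 16.5 m/s
6–11 s: ½(7 + 1)(5) = 20 m/s
11–12 s: ½(1 + -10)(1) = -4.5 m/s
12–15 s: ½(-10 + 4)(3) = -9 m/s
Δv = 23 m/s, so v(15) = 5 + (23) = 28 m/s.

28 m/s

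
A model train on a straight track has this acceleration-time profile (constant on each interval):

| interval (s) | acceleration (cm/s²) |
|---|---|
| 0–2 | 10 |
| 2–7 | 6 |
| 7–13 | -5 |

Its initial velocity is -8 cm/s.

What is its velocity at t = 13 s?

Δv equals the area under the a-t graph; then v = v₀ + Δv.
0–2 s: 10 × 2 = 20 cm/s
2–7 s: 6 × 5 = 30 cm/s
7–13 s: -5 × 6 = -30 cm/s
Δv = 20 cm/s, so v(13) = -8 + (20) = 12 cm/s.

12 cm/s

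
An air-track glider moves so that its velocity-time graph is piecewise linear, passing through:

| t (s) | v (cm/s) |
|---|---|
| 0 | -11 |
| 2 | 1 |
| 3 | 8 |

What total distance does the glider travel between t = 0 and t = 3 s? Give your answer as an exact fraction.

Total distance travelled is ∫|v| dt — sum the magnitudes of each area piece.
0–2 s: v = 0 at t = 11/6 s; triangle areas 121/12 + 1/12 = 61/6 cm
2–3 s: |½(1 + 8)(1)| = 4.5 cm
Total distance = 44/3 cm

44/3 cm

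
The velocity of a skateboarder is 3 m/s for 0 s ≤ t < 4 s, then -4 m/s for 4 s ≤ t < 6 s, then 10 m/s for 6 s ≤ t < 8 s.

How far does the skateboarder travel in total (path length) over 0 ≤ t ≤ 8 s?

40 m

Total distance travelled is ∫|v| dt — sum the magnitudes of each area piece.
0–4 s: |3| × 4 = 12 m
4–6 s: |-4| × 2 = 8 m
6–8 s: |10| × 2 = 20 m
Total distance = 40 m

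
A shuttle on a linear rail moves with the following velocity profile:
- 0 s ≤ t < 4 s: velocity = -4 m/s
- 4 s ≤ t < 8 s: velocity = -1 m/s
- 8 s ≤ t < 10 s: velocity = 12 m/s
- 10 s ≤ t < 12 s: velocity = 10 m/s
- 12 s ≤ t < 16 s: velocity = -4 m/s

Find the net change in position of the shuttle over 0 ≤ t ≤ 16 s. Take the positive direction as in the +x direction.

8 m

Displacement is the signed area under the v-t curve.
0–4 s: -4 × 4 = -16 m
4–8 s: -1 × 4 = -4 m
8–10 s: 12 × 2 = 24 m
10–12 s: 10 × 2 = 20 m
12–16 s: -4 × 4 = -16 m
Net displacement = 8 m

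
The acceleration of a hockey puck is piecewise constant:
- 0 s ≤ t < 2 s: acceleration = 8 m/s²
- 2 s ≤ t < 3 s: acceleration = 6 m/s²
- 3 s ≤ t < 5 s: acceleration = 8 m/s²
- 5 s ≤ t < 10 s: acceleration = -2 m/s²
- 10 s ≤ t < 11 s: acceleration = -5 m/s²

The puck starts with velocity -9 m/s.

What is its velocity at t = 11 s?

14 m/s

Δv equals the area under the a-t graph; then v = v₀ + Δv.
0–2 s: 8 × 2 = 16 m/s
2–3 s: 6 × 1 = 6 m/s
3–5 s: 8 × 2 = 16 m/s
5–10 s: -2 × 5 = -10 m/s
10–11 s: -5 × 1 = -5 m/s
Δv = 23 m/s, so v(11) = -9 + (23) = 14 m/s.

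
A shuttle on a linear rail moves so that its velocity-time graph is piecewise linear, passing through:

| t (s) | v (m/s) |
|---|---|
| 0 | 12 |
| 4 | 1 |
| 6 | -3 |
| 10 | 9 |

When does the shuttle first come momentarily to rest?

t = 4.5 s

v changes sign on 4–6 s (from 1 to -3); the graph is linear there, so v = 0 at t = 4 + (-1)·(6 − 4)/(-3 − 1) = 4.5 s.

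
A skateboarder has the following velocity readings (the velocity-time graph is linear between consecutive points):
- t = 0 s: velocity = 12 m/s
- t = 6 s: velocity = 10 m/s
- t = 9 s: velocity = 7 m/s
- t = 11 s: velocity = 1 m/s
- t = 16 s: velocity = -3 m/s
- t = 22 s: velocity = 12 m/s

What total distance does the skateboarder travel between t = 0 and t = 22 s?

Total distance travelled is ∫|v| dt — sum the magnitudes of each area piece.
0–6 s: |½(12 + 10)(6)| = 66 m
6–9 s: |½(10 + 7)(3)| = 25.5 m
9–11 s: |½(7 + 1)(2)| = 8 m
11–16 s: v = 0 at t = 12.25 s; triangle areas 0.625 + 5.625 = 6.25 m
16–22 s: v = 0 at t = 17.2 s; triangle areas 1.8 + 28.8 = 30.6 m
Total distance = 136.35 m

136.35 m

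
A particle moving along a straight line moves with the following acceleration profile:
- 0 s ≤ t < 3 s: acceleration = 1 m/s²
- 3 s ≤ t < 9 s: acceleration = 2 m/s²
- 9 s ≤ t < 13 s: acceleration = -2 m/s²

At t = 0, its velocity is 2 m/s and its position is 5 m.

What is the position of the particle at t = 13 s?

On each constant-a segment, Δv = aΔt and Δx = v₀Δt + ½aΔt²; chain segment to segment.
0–3 s: v starts 2 m/s; Δx = 2·3 + ½·1·3² = 10.5 m; v ends 5 m/s.
3–9 s: v starts 5 m/s; Δx = 5·6 + ½·2·6² = 66 m; v ends 17 m/s.
9–13 s: v starts 17 m/s; Δx = 17·4 + ½·-2·4² = 52 m; v ends 9 m/s.
x(13) = 5 + Σ Δx = 133.5 m.

133.5 m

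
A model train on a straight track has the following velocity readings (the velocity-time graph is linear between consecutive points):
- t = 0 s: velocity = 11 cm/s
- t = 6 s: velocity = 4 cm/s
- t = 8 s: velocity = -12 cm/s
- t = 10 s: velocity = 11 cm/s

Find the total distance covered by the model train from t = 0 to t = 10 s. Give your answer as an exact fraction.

1530/23 cm

Distance (not displacement) is the total path length: add the absolute areas under v-t.
0–6 s: |½(11 + 4)(6)| = 45 cm
6–8 s: v = 0 at t = 6.5 s; triangle areas 1 + 9 = 10 cm
8–10 s: v = 0 at t = 208/23 s; triangle areas 144/23 + 121/23 = 265/23 cm
Total distance = 1530/23 cm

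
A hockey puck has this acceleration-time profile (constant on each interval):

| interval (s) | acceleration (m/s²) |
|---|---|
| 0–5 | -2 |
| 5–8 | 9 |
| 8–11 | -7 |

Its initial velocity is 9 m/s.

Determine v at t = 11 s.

5 m/s

Δv equals the area under the a-t graph; then v = v₀ + Δv.
0–5 s: -2 × 5 = -10 m/s
5–8 s: 9 × 3 = 27 m/s
8–11 s: -7 × 3 = -21 m/s
Δv = -4 m/s, so v(11) = 9 + (-4) = 5 m/s.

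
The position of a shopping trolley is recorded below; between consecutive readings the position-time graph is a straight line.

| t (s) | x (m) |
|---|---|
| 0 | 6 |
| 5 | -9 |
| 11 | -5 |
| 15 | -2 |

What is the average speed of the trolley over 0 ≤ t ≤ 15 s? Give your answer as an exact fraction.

Average speed = (total path length)/(elapsed time); on a piecewise-linear x-t graph the path length is Σ|Δx|.
0–5 s: |Δx| = |-9 − 6| = 15 m
5–11 s: |Δx| = |-5 − -9| = 4 m
11–15 s: |Δx| = |-2 − -5| = 3 m
Total path = 22 m; average speed = 22/15 = 22/15 m/s.

22/15 m/s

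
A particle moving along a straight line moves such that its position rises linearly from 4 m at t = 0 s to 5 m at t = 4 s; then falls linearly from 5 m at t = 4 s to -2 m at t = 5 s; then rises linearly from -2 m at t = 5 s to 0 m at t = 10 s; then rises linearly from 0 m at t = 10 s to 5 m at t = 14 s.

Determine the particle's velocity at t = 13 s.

Velocity is the slope of the x-t graph on 10–14 s: (5 − 0)/(14 − 10) = 1.25 m/s.

1.25 m/s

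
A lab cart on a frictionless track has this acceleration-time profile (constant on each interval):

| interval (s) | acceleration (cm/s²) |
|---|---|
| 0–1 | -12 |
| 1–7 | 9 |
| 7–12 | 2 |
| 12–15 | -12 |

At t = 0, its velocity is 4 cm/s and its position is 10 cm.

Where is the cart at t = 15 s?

491 cm

On each constant-a segment, Δv = aΔt and Δx = v₀Δt + ½aΔt²; chain segment to segment.
0–1 s: v starts 4 cm/s; Δx = 4·1 + ½·-12·1² = -2 cm; v ends -8 cm/s.
1–7 s: v starts -8 cm/s; Δx = -8·6 + ½·9·6² = 114 cm; v ends 46 cm/s.
7–12 s: v starts 46 cm/s; Δx = 46·5 + ½·2·5² = 255 cm; v ends 56 cm/s.
12–15 s: v starts 56 cm/s; Δx = 56·3 + ½·-12·3² = 114 cm; v ends 20 cm/s.
x(15) = 10 + Σ Δx = 491 cm.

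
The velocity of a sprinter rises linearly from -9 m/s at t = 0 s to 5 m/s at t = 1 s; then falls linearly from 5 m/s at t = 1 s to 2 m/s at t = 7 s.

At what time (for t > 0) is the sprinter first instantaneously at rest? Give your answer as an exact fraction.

t = 9/14 s

v changes sign on 0–1 s (from -9 to 5); the graph is linear there, so v = 0 at t = 0 + (9)·(1 − 0)/(5 − -9) = 9/14 s.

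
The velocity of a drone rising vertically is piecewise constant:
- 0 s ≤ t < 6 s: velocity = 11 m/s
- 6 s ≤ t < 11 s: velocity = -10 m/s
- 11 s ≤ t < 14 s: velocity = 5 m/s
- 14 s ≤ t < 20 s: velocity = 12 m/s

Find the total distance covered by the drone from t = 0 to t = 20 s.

Total distance travelled is ∫|v| dt — sum the magnitudes of each area piece.
0–6 s: |11| × 6 = 66 m
6–11 s: |-10| × 5 = 50 m
11–14 s: |5| × 3 = 15 m
14–20 s: |12| × 6 = 72 m
Total distance = 203 m

203 m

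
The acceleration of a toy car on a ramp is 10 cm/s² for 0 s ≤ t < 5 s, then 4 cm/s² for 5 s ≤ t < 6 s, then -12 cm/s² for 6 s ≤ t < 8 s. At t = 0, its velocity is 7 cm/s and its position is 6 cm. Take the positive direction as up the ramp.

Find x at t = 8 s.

323 cm

On each constant-a segment, Δv = aΔt and Δx = v₀Δt + ½aΔt²; chain segment to segment.
0–5 s: v starts 7 cm/s; Δx = 7·5 + ½·10·5² = 160 cm; v ends 57 cm/s.
5–6 s: v starts 57 cm/s; Δx = 57·1 + ½·4·1² = 59 cm; v ends 61 cm/s.
6–8 s: v starts 61 cm/s; Δx = 61·2 + ½·-12·2² = 98 cm; v ends 37 cm/s.
x(8) = 6 + Σ Δx = 323 cm.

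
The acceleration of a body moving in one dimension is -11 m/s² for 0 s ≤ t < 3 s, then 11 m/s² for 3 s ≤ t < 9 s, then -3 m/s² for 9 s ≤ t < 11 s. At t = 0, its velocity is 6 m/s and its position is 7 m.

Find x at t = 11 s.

On each constant-a segment, Δv = aΔt and Δx = v₀Δt + ½aΔt²; chain segment to segment.
0–3 s: v starts 6 m/s; Δx = 6·3 + ½·-11·3² = -31.5 m; v ends -27 m/s.
3–9 s: v starts -27 m/s; Δx = -27·6 + ½·11·6² = 36 m; v ends 39 m/s.
9–11 s: v starts 39 m/s; Δx = 39·2 + ½·-3·2² = 72 m; v ends 33 m/s.
x(11) = 7 + Σ Δx = 83.5 m.

83.5 m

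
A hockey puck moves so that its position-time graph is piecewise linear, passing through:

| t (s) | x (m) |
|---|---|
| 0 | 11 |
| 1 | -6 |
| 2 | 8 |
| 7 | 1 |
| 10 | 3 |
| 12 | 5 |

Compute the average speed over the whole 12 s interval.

Average speed = (total path length)/(elapsed time); on a piecewise-linear x-t graph the path length is Σ|Δx|.
0–1 s: |Δx| = |-6 − 11| = 17 m
1–2 s: |Δx| = |8 − -6| = 14 m
2–7 s: |Δx| = |1 − 8| = 7 m
7–10 s: |Δx| = |3 − 1| = 2 m
10–12 s: |Δx| = |5 − 3| = 2 m
Total path = 42 m; average speed = 42/12 = 3.5 m/s.

3.5 m/s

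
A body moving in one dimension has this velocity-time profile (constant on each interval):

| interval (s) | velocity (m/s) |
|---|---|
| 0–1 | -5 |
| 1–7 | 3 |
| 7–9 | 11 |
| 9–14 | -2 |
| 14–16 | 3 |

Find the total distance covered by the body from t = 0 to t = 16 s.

Distance (not displacement) is the total path length: add the absolute areas under v-t.
0–1 s: |-5| × 1 = 5 m
1–7 s: |3| × 6 = 18 m
7–9 s: |11| × 2 = 22 m
9–14 s: |-2| × 5 = 10 m
14–16 s: |3| × 2 = 6 m
Total distance = 61 m

61 m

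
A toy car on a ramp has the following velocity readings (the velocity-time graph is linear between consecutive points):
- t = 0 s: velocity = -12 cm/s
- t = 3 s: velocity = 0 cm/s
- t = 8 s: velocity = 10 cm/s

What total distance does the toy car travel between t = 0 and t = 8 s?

43 cm

Distance (not displacement) is the total path length: add the absolute areas under v-t.
0–3 s: |½(-12 + 0)(3)| = 18 cm
3–8 s: |½(0 + 10)(5)| = 25 cm
Total distance = 43 cm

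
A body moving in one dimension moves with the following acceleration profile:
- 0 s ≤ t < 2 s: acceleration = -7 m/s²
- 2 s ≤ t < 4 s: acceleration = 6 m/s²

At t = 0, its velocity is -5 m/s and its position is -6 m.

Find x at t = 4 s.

-56 m

On each constant-a segment, Δv = aΔt and Δx = v₀Δt + ½aΔt²; chain segment to segment.
0–2 s: v starts -5 m/s; Δx = -5·2 + ½·-7·2² = -24 m; v ends -19 m/s.
2–4 s: v starts -19 m/s; Δx = -19·2 + ½·6·2² = -26 m; v ends -7 m/s.
x(4) = -6 + Σ Δx = -56 m.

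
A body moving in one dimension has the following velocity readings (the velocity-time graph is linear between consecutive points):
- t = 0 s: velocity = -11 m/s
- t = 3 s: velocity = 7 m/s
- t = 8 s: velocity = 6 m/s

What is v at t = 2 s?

1 m/s

On 0–3 s the graph is linear from -11 to 7 m/s: v(2) = -11 + (7 − -11)·(2 − 0)/(3 − 0) = 1 m/s.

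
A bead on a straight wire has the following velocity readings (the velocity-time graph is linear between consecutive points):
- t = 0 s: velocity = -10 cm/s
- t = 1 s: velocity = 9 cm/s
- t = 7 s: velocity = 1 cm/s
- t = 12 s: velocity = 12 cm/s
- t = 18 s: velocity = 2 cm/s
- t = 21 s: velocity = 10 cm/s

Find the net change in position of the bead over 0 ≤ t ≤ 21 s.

Displacement is the signed area under the v-t curve.
0–1 s: ½(-10 + 9)(1) = -0.5 cm
1–7 s: ½(9 + 1)(6) = 30 cm
7–12 s: ½(1 + 12)(5) = 32.5 cm
12–18 s: ½(12 + 2)(6) = 42 cm
18–21 s: ½(2 + 10)(3) = 18 cm
Net displacement = 122 cm

122 cm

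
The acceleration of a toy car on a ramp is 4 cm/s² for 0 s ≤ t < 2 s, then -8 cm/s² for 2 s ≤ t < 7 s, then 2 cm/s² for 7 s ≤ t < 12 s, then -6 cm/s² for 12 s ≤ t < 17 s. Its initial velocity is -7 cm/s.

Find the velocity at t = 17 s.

-59 cm/s

Δv equals the area under the a-t graph; then v = v₀ + Δv.
0–2 s: 4 × 2 = 8 cm/s
2–7 s: -8 × 5 = -40 cm/s
7–12 s: 2 × 5 = 10 cm/s
12–17 s: -6 × 5 = -30 cm/s
Δv = -52 cm/s, so v(17) = -7 + (-52) = -59 cm/s.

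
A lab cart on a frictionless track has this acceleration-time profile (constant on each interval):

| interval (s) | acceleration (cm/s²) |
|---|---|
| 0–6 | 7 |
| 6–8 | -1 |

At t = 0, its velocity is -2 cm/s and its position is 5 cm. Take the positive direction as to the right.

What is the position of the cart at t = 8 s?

On each constant-a segment, Δv = aΔt and Δx = v₀Δt + ½aΔt²; chain segment to segment.
0–6 s: v starts -2 cm/s; Δx = -2·6 + ½·7·6² = 114 cm; v ends 40 cm/s.
6–8 s: v starts 40 cm/s; Δx = 40·2 + ½·-1·2² = 78 cm; v ends 38 cm/s.
x(8) = 5 + Σ Δx = 197 cm.

197 cm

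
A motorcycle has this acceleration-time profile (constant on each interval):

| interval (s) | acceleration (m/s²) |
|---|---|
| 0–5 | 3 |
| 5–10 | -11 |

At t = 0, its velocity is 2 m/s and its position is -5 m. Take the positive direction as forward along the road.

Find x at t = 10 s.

-10 m

On each constant-a segment, Δv = aΔt and Δx = v₀Δt + ½aΔt²; chain segment to segment.
0–5 s: v starts 2 m/s; Δx = 2·5 + ½·3·5² = 47.5 m; v ends 17 m/s.
5–10 s: v starts 17 m/s; Δx = 17·5 + ½·-11·5² = -52.5 m; v ends -38 m/s.
x(10) = -5 + Σ Δx = -10 m.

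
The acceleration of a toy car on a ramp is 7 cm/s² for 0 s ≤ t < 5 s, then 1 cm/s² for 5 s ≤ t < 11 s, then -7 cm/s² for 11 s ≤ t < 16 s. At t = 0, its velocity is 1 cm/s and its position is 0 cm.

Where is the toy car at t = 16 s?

449 cm

On each constant-a segment, Δv = aΔt and Δx = v₀Δt + ½aΔt²; chain segment to segment.
0–5 s: v starts 1 cm/s; Δx = 1·5 + ½·7·5² = 92.5 cm; v ends 36 cm/s.
5–11 s: v starts 36 cm/s; Δx = 36·6 + ½·1·6² = 234 cm; v ends 42 cm/s.
11–16 s: v starts 42 cm/s; Δx = 42·5 + ½·-7·5² = 122.5 cm; v ends 7 cm/s.
x(16) = 0 + Σ Δx = 449 cm.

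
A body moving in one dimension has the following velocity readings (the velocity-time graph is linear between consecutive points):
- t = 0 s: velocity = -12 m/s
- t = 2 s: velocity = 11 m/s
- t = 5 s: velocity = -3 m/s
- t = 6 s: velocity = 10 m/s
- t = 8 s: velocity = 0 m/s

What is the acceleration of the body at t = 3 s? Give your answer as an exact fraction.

Acceleration is the slope of the v-t graph on 2–5 s: (-3 − 11)/(5 − 2) = -14/3 m/s².

-14/3 m/s²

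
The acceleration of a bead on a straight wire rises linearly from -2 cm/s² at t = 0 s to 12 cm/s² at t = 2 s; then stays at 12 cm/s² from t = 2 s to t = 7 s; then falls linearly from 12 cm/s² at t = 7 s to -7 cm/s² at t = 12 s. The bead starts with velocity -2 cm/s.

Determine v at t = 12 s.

80.5 cm/s

Δv equals the area under the a-t graph; then v = v₀ + Δv.
0–2 s: ½(-2 + 12)(2) = 10 cm/s
2–7 s: 12 × 5 = 60 cm/s
7–12 s: ½(12 + -7)(5) = 12.5 cm/s
Δv = 82.5 cm/s, so v(12) = -2 + (82.5) = 80.5 cm/s.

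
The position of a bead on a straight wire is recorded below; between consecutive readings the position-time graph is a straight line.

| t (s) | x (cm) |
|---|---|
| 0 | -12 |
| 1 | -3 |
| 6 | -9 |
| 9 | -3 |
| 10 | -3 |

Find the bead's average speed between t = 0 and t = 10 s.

Average speed = (total path length)/(elapsed time); on a piecewise-linear x-t graph the path length is Σ|Δx|.
0–1 s: |Δx| = |-3 − -12| = 9 cm
1–6 s: |Δx| = |-9 − -3| = 6 cm
6–9 s: |Δx| = |-3 − -9| = 6 cm
9–10 s: |Δx| = |-3 − -3| = 0 cm
Total path = 21 cm; average speed = 21/10 = 2.1 cm/s.

2.1 cm/s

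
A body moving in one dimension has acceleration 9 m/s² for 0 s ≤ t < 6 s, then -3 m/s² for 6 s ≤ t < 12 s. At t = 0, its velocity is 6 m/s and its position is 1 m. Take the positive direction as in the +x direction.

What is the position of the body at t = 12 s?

505 m

On each constant-a segment, Δv = aΔt and Δx = v₀Δt + ½aΔt²; chain segment to segment.
0–6 s: v starts 6 m/s; Δx = 6·6 + ½·9·6² = 198 m; v ends 60 m/s.
6–12 s: v starts 60 m/s; Δx = 60·6 + ½·-3·6² = 306 m; v ends 42 m/s.
x(12) = 1 + Σ Δx = 505 m.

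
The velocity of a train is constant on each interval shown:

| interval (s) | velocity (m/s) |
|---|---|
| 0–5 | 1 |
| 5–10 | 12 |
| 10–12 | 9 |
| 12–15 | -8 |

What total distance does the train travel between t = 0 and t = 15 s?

Total distance travelled is ∫|v| dt — sum the magnitudes of each area piece.
0–5 s: |1| × 5 = 5 m
5–10 s: |12| × 5 = 60 m
10–12 s: |9| × 2 = 18 m
12–15 s: |-8| × 3 = 24 m
Total distance = 107 m

107 m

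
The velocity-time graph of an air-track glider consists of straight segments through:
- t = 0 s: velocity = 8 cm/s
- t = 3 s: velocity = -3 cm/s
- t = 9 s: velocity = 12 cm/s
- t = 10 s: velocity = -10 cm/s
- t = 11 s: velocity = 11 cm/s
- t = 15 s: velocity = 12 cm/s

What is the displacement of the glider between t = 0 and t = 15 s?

82 cm

Net displacement equals the area under the velocity-time graph (areas below the axis count negative).
0–3 s: ½(8 + -3)(3) = 7.5 cm
3–9 s: ½(-3 + 12)(6) = 27 cm
9–10 s: ½(12 + -10)(1) = 1 cm
10–11 s: ½(-10 + 11)(1) = 0.5 cm
11–15 s: ½(11 + 12)(4) = 46 cm
Net displacement = 82 cm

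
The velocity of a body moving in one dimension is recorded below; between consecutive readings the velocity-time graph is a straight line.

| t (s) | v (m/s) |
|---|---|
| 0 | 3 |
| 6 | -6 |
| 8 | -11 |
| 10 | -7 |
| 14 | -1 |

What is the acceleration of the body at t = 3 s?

Acceleration is the slope of the v-t graph on 0–6 s: (-6 − 3)/(6 − 0) = -1.5 m/s².

-1.5 m/s²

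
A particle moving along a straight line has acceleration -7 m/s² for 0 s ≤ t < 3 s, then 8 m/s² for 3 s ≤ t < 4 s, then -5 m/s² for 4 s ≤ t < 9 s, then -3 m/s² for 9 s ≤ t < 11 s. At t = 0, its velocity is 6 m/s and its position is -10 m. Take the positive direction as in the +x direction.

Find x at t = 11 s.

On each constant-a segment, Δv = aΔt and Δx = v₀Δt + ½aΔt²; chain segment to segment.
0–3 s: v starts 6 m/s; Δx = 6·3 + ½·-7·3² = -13.5 m; v ends -15 m/s.
3–4 s: v starts -15 m/s; Δx = -15·1 + ½·8·1² = -11 m; v ends -7 m/s.
4–9 s: v starts -7 m/s; Δx = -7·5 + ½·-5·5² = -97.5 m; v ends -32 m/s.
9–11 s: v starts -32 m/s; Δx = -32·2 + ½·-3·2² = -70 m; v ends -38 m/s.
x(11) = -10 + Σ Δx = -202 m.

-202 m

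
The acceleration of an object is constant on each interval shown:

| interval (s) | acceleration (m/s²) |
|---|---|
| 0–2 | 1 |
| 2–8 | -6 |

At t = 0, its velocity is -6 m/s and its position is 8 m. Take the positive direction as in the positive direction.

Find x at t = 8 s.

On each constant-a segment, Δv = aΔt and Δx = v₀Δt + ½aΔt²; chain segment to segment.
0–2 s: v starts -6 m/s; Δx = -6·2 + ½·1·2² = -10 m; v ends -4 m/s.
2–8 s: v starts -4 m/s; Δx = -4·6 + ½·-6·6² = -132 m; v ends -40 m/s.
x(8) = 8 + Σ Δx = -134 m.

-134 m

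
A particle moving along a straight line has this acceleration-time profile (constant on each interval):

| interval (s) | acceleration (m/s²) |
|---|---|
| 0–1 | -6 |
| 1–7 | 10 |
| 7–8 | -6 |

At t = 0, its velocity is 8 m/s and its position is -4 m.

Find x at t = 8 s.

252 m

On each constant-a segment, Δv = aΔt and Δx = v₀Δt + ½aΔt²; chain segment to segment.
0–1 s: v starts 8 m/s; Δx = 8·1 + ½·-6·1² = 5 m; v ends 2 m/s.
1–7 s: v starts 2 m/s; Δx = 2·6 + ½·10·6² = 192 m; v ends 62 m/s.
7–8 s: v starts 62 m/s; Δx = 62·1 + ½·-6·1² = 59 m; v ends 56 m/s.
x(8) = -4 + Σ Δx = 252 m.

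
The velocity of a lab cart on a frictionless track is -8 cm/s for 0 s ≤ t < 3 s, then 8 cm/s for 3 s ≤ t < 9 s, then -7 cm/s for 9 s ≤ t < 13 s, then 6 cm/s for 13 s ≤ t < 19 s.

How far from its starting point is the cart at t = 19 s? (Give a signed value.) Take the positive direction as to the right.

Net displacement equals the area under the velocity-time graph (areas below the axis count negative).
0–3 s: -8 × 3 = -24 cm
3–9 s: 8 × 6 = 48 cm
9–13 s: -7 × 4 = -28 cm
13–19 s: 6 × 6 = 36 cm
Net displacement = 32 cm

32 cm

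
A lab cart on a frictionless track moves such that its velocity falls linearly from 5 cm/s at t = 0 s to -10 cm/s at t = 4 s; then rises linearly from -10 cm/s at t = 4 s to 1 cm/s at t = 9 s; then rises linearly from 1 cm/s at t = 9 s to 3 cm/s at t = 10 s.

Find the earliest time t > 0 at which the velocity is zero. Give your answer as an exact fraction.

t = 4/3 s

v changes sign on 0–4 s (from 5 to -10); the graph is linear there, so v = 0 at t = 0 + (-5)·(4 − 0)/(-10 − 5) = 4/3 s.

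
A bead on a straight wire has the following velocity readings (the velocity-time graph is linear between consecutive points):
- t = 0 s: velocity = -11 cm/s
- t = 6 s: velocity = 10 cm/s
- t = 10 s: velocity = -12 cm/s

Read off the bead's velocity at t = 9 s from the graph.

On 6–10 s the graph is linear from 10 to -12 cm/s: v(9) = 10 + (-12 − 10)·(9 − 6)/(10 − 6) = -6.5 cm/s.

-6.5 cm/s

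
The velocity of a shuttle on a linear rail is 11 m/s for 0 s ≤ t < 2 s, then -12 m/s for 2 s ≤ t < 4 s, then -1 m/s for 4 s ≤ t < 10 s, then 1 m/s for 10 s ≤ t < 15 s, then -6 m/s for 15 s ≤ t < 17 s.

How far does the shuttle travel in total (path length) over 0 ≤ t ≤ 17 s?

69 m

Distance (not displacement) is the total path length: add the absolute areas under v-t.
0–2 s: |11| × 2 = 22 m
2–4 s: |-12| × 2 = 24 m
4–10 s: |-1| × 6 = 6 m
10–15 s: |1| × 5 = 5 m
15–17 s: |-6| × 2 = 12 m
Total distance = 69 m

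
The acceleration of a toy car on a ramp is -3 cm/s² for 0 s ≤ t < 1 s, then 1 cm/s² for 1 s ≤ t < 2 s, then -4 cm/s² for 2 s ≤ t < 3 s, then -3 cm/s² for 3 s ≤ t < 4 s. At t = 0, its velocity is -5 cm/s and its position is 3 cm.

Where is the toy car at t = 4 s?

On each constant-a segment, Δv = aΔt and Δx = v₀Δt + ½aΔt²; chain segment to segment.
0–1 s: v starts -5 cm/s; Δx = -5·1 + ½·-3·1² = -6.5 cm; v ends -8 cm/s.
1–2 s: v starts -8 cm/s; Δx = -8·1 + ½·1·1² = -7.5 cm; v ends -7 cm/s.
2–3 s: v starts -7 cm/s; Δx = -7·1 + ½·-4·1² = -9 cm; v ends -11 cm/s.
3–4 s: v starts -11 cm/s; Δx = -11·1 + ½·-3·1² = -12.5 cm; v ends -14 cm/s.
x(4) = 3 + Σ Δx = -32.5 cm.

-32.5 cm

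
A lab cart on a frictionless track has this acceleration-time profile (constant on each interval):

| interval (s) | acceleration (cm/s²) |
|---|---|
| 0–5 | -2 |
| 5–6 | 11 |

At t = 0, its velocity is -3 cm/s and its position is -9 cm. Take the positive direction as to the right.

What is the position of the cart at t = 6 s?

On each constant-a segment, Δv = aΔt and Δx = v₀Δt + ½aΔt²; chain segment to segment.
0–5 s: v starts -3 cm/s; Δx = -3·5 + ½·-2·5² = -40 cm; v ends -13 cm/s.
5–6 s: v starts -13 cm/s; Δx = -13·1 + ½·11·1² = -7.5 cm; v ends -2 cm/s.
x(6) = -9 + Σ Δx = -56.5 cm.

-56.5 cm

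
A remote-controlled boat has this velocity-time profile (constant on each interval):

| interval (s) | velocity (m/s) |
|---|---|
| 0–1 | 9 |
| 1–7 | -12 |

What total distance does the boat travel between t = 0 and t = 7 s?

81 m

Distance (not displacement) is the total path length: add the absolute areas under v-t.
0–1 s: |9| × 1 = 9 m
1–7 s: |-12| × 6 = 72 m
Total distance = 81 m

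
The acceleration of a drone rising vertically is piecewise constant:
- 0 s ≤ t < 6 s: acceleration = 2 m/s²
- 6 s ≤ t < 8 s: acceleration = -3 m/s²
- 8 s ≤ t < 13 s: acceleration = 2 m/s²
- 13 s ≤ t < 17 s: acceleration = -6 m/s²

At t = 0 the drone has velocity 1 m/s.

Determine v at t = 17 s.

Δv equals the area under the a-t graph; then v = v₀ + Δv.
0–6 s: 2 × 6 = 12 m/s
6–8 s: -3 × 2 = -6 m/s
8–13 s: 2 × 5 = 10 m/s
13–17 s: -6 × 4 = -24 m/s
Δv = -8 m/s, so v(17) = 1 + (-8) = -7 m/s.

-7 m/s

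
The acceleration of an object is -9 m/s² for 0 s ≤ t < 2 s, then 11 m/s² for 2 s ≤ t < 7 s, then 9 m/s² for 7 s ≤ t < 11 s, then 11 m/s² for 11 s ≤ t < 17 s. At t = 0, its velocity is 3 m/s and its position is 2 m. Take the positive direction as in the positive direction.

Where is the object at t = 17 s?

On each constant-a segment, Δv = aΔt and Δx = v₀Δt + ½aΔt²; chain segment to segment.
0–2 s: v starts 3 m/s; Δx = 3·2 + ½·-9·2² = -12 m; v ends -15 m/s.
2–7 s: v starts -15 m/s; Δx = -15·5 + ½·11·5² = 62.5 m; v ends 40 m/s.
7–11 s: v starts 40 m/s; Δx = 40·4 + ½·9·4² = 232 m; v ends 76 m/s.
11–17 s: v starts 76 m/s; Δx = 76·6 + ½·11·6² = 654 m; v ends 142 m/s.
x(17) = 2 + Σ Δx = 938.5 m.

938.5 m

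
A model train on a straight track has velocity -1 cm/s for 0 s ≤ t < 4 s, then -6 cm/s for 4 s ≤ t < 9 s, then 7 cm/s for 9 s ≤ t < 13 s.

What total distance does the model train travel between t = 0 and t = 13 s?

62 cm

Distance (not displacement) is the total path length: add the absolute areas under v-t.
0–4 s: |-1| × 4 = 4 cm
4–9 s: |-6| × 5 = 30 cm
9–13 s: |7| × 4 = 28 cm
Total distance = 62 cm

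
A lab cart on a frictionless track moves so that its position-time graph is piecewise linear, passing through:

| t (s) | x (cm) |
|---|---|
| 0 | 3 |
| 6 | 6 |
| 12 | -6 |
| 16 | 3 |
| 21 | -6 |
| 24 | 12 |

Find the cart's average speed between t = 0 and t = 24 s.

2.125 cm/s

Average speed = (total path length)/(elapsed time); on a piecewise-linear x-t graph the path length is Σ|Δx|.
0–6 s: |Δx| = |6 − 3| = 3 cm
6–12 s: |Δx| = |-6 − 6| = 12 cm
12–16 s: |Δx| = |3 − -6| = 9 cm
16–21 s: |Δx| = |-6 − 3| = 9 cm
21–24 s: |Δx| = |12 − -6| = 18 cm
Total path = 51 cm; average speed = 51/24 = 2.125 cm/s.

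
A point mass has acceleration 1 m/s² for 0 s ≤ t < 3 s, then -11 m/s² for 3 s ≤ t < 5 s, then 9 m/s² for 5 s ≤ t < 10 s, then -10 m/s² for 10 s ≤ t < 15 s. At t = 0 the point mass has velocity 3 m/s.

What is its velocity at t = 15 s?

-21 m/s

Δv equals the area under the a-t graph; then v = v₀ + Δv.
0–3 s: 1 × 3 = 3 m/s
3–5 s: -11 × 2 = -22 m/s
5–10 s: 9 × 5 = 45 m/s
10–15 s: -10 × 5 = -50 m/s
Δv = -24 m/s, so v(15) = 3 + (-24) = -21 m/s.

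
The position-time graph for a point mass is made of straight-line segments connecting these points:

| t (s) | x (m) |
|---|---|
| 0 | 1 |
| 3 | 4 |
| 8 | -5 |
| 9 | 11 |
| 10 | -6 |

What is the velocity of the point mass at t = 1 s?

1 m/s

Velocity is the slope of the x-t graph on 0–3 s: (4 − 1)/(3 − 0) = 1 m/s.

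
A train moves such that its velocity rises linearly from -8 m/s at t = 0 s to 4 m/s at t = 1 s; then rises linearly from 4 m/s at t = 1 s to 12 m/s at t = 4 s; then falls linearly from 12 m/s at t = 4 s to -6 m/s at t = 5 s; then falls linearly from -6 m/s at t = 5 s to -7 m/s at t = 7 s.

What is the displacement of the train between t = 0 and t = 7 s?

Displacement is the signed area under the v-t curve.
0–1 s: ½(-8 + 4)(1) = -2 m
1–4 s: ½(4 + 12)(3) = 24 m
4–5 s: ½(12 + -6)(1) = 3 m
5–7 s: ½(-6 + -7)(2) = -13 m
Net displacement = 12 m

12 m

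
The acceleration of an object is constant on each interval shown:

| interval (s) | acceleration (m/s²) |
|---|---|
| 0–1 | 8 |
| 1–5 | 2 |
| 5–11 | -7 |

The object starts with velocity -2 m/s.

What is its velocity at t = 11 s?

-28 m/s

Δv equals the area under the a-t graph; then v = v₀ + Δv.
0–1 s: 8 × 1 = 8 m/s
1–5 s: 2 × 4 = 8 m/s
5–11 s: -7 × 6 = -42 m/s
Δv = -26 m/s, so v(11) = -2 + (-26) = -28 m/s.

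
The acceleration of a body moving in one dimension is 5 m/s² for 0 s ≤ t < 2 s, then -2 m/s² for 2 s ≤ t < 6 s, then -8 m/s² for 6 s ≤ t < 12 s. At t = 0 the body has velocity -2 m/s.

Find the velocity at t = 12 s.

Δv equals the area under the a-t graph; then v = v₀ + Δv.
0–2 s: 5 × 2 = 10 m/s
2–6 s: -2 × 4 = -8 m/s
6–12 s: -8 × 6 = -48 m/s
Δv = -46 m/s, so v(12) = -2 + (-46) = -48 m/s.

-48 m/s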